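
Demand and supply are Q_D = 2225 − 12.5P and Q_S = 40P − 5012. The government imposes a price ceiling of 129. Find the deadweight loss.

In inverse form: demand P = 178 − 0.08Q, supply P = 125.3 + 0.025Q.
Competitive equilibrium: 178 − 0.08Q = 125.3 + 0.025Q → Q* = 501.9048, P* = 137.8476.
At the ceiling P = 129, quantity supplied = (129 − 125.3)/0.025 = 148.
Willingness to pay at Q' = 148: 178 − 0.08·148 = 166.16.
ΔQ = 501.9048 − 148 = 353.9048; wedge = 166.16 − 129 = 37.16.
Welfare loss = ½ × 353.9048 × 37.16 = 6575.55.

6575.55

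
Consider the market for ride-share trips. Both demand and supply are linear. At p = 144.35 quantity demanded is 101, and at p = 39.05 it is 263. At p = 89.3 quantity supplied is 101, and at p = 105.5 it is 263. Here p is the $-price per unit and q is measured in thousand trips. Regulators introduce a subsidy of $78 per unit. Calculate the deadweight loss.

Demand slope = (39.05 − 144.35)/(263 − 101) = −0.65, so p = 210 − 0.65q.
Supply slope = (105.5 − 89.3)/(263 − 101) = 0.1, so p = 79.2 + 0.1q.
Competitive equilibrium: 210 − 0.65q = 79.2 + 0.1q → q* = 174.4, p* = 96.64.
The subsidy lowers effective supply by 78: p = 1.2 + 0.1q.
New quantity: 210 − 0.65q = 1.2 + 0.1q → q' = 278.4.
Overproduction Δq = 278.4 − 174.4 = 104; wedge = subsidy = 78.
DWL = ½ × 104 × 78 = $4056 thousand.

$4056 thousand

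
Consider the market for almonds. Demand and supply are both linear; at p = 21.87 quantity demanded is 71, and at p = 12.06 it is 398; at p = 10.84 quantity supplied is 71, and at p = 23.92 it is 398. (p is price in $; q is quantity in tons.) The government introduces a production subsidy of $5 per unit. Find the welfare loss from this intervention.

$178.57

Demand slope = (12.06 − 21.87)/(398 − 71) = −0.03, so p = 24 − 0.03q.
Supply slope = (23.92 − 10.84)/(398 − 71) = 0.04, so p = 8 + 0.04q.
Competitive equilibrium: 24 − 0.03q = 8 + 0.04q → q* = 228.5714, p* = 17.1429.
The subsidy lowers effective supply by 5: p = 3 + 0.04q.
New quantity: 24 − 0.03q = 3 + 0.04q → q' = 300.
Overproduction Δq = 300 − 228.5714 = 71.4286; wedge = subsidy = 5.
Welfare loss = ½ × 71.4286 × 5 = $178.57.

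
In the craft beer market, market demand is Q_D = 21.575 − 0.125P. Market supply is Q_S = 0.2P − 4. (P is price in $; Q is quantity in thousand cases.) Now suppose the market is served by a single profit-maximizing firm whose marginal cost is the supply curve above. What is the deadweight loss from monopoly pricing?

In inverse form: demand P = 172.6 − 8Q, supply P = 20 + 5Q.
Competitive equilibrium: 172.6 − 8Q = 20 + 5Q → Q* = 11.7385, P* = 78.6923.
Marginal revenue: MR = 172.6 − 16Q. Set MR = MC: 172.6 − 16Q = 20 + 5Q → Q_m = 7.2667.
Price P_m = 172.6 − 8·7.2667 = 114.4664; MC(Q_m) = 20 + 5·7.2667 = 56.3335.
Competitive Q* = 11.7385, so ΔQ = 4.4718; wedge = 114.4664 − 56.3335 = 58.1329.
Welfare loss = ½ × 4.4718 × 58.1329 = $129.98 thousand.

$129.98 thousand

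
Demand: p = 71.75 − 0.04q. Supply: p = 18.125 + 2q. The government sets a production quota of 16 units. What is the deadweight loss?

Competitive equilibrium: 71.75 − 0.04q = 18.125 + 2q → q* = 26.2868, p* = 70.6985.
At q = 16: demand price = 71.75 − 0.04·16 = 71.11; supply price = 18.125 + 2·16 = 50.125.
Δq = 26.2868 − 16 = 10.2868; wedge = 71.11 − 50.125 = 20.985.
Deadweight loss = ½ × 10.2868 × 20.985 = 107.93.

107.93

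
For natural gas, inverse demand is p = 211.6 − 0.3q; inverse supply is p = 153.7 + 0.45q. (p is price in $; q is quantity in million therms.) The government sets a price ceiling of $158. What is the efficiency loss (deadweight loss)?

Competitive equilibrium: 211.6 − 0.3q = 153.7 + 0.45q → q* = 77.2, p* = 188.44.
At the ceiling p = 158, quantity supplied = (158 − 153.7)/0.45 = 9.5556.
Willingness to pay at q' = 9.5556: 211.6 − 0.3·9.5556 = 208.7333.
Δq = 77.2 − 9.5556 = 67.6444; wedge = 208.7333 − 158 = 50.7333.
DWL = ½ × 67.6444 × 50.7333 = $1715.91 million.

$1715.91 million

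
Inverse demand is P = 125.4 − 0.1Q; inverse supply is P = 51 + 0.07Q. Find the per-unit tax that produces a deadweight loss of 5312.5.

Competitive equilibrium: 125.4 − 0.1Q = 51 + 0.07Q → Q* = 437.6471, P* = 81.6353.
A tax t gives ΔQ = t/0.17 and wedge t, so DWL = t²/0.34.
t²/0.34 = 5312.5 → t² = 1806.25 → t = 42.5.

42.5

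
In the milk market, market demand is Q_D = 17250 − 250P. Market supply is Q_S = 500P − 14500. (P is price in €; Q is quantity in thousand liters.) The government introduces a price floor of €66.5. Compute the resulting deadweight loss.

€109505.21 thousand

In inverse form: demand P = 69 − 0.004Q, supply P = 29 + 0.002Q.
Competitive equilibrium: 69 − 0.004Q = 29 + 0.002Q → Q* = 6666.6667, P* = 42.3333.
At the floor P = 66.5, quantity demanded = (69 − 66.5)/0.004 = 625.
Sellers' marginal cost at Q' = 625: 29 + 0.002·625 = 30.25.
ΔQ = 6666.6667 − 625 = 6041.6667; wedge = 66.5 − 30.25 = 36.25.
Deadweight loss = ½ × 6041.6667 × 36.25 = €109505.21 thousand.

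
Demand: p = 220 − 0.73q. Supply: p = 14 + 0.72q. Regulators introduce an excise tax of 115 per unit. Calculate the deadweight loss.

4560.34

Competitive equilibrium: 220 − 0.73q = 14 + 0.72q → q* = 142.068966, p* = 116.289655.
With the tax, the buyer price exceeds the seller price by 115: (220 − 0.73q) − (14 + 0.72q) = 115 → q' = 62.758621.
Δq = 142.068966 − 62.758621 = 79.310345; the wedge equals the tax, 115.
Deadweight loss = ½ × 79.310345 × 115 = 4560.34.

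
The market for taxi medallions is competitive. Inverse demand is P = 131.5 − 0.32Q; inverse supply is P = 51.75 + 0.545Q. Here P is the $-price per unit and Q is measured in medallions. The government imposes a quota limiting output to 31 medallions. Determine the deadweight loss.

Competitive equilibrium: 131.5 − 0.32Q = 51.75 + 0.545Q → Q* = 92.1965, P* = 101.9971.
At Q = 31: demand price = 131.5 − 0.32·31 = 121.58; supply price = 51.75 + 0.545·31 = 68.645.
ΔQ = 92.1965 − 31 = 61.1965; wedge = 121.58 − 68.645 = 52.935.
The triangle = ½ × 61.1965 × 52.935 = $1619.72.

$1619.72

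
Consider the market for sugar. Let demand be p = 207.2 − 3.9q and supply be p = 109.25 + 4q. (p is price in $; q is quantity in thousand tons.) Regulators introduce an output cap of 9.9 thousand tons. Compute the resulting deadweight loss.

Competitive equilibrium: 207.2 − 3.9q = 109.25 + 4q → q* = 12.3987, p* = 158.8449.
At q = 9.9: demand price = 207.2 − 3.9·9.9 = 168.59; supply price = 109.25 + 4·9.9 = 148.85.
Δq = 12.3987 − 9.9 = 2.4987; wedge = 168.59 − 148.85 = 19.74.
Welfare loss = ½ × 2.4987 × 19.74 = $24.66 thousand.

$24.66 thousand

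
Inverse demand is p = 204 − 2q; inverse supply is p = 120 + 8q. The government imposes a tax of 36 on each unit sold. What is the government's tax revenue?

172.80

Competitive equilibrium: 204 − 2q = 120 + 8q → q* = 8.4, p* = 187.2.
With the tax, the buyer price exceeds the seller price by 36: (204 − 2q) − (120 + 8q) = 36 → q' = 4.8.
Tax revenue = 36 × 4.8 = 172.80.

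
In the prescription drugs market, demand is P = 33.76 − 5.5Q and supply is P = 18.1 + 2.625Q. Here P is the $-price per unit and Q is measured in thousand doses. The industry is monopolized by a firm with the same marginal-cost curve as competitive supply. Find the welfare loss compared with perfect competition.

$2.46 thousand

Competitive equilibrium: 33.76 − 5.5Q = 18.1 + 2.625Q → Q* = 1.9274, P* = 23.1594.
Marginal revenue: MR = 33.76 − 11Q. Set MR = MC: 33.76 − 11Q = 18.1 + 2.625Q → Q_m = 1.1494.
Price P_m = 33.76 − 5.5·1.1494 = 27.4383; MC(Q_m) = 18.1 + 2.625·1.1494 = 21.1172.
Competitive Q* = 1.9274, so ΔQ = 0.778; wedge = 27.4383 − 21.1172 = 6.3211.
The triangle = ½ × 0.778 × 6.3211 = $2.46 thousand.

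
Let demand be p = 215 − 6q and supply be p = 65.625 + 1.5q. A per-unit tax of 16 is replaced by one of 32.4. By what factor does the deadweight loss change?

4.101

Competitive equilibrium: 215 − 6q = 65.625 + 1.5q → q* = 19.9167, p* = 95.5.
For a per-unit tax t: Δq = t/7.5, so DWL = ½·t·(t/7.5) = t²/15.
At t = 16: DWL = 17.067. At t = 32.4: DWL = 69.984.
Ratio = (32.4/16)² = 4.101.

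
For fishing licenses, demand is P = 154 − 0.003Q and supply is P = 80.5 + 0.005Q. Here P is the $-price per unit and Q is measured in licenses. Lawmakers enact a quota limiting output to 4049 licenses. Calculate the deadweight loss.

$105616.729

Competitive equilibrium: 154 − 0.003Q = 80.5 + 0.005Q → Q* = 9187.5, P* = 126.4375.
At Q = 4049: demand price = 154 − 0.003·4049 = 141.853; supply price = 80.5 + 0.005·4049 = 100.745.
ΔQ = 9187.5 − 4049 = 5138.5; wedge = 141.853 − 100.745 = 41.108.
DWL = ½ × 5138.5 × 41.108 = $105616.729.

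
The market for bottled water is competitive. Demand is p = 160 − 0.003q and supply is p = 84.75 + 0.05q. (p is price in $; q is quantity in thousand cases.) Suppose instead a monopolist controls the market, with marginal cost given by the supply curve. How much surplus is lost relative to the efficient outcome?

Competitive equilibrium: 160 − 0.003q = 84.75 + 0.05q → q* = 1419.8113, p* = 155.7406.
Marginal revenue: MR = 160 − 0.006q. Set MR = MC: 160 − 0.006q = 84.75 + 0.05q → q_m = 1343.75.
Price p_m = 160 − 0.003·1343.75 = 155.9688; MC(q_m) = 84.75 + 0.05·1343.75 = 151.9375.
Competitive q* = 1419.8113, so Δq = 76.0613; wedge = 155.9688 − 151.9375 = 4.0313.
The triangle = ½ × 76.0613 × 4.0313 = $153.31 thousand.

$153.31 thousand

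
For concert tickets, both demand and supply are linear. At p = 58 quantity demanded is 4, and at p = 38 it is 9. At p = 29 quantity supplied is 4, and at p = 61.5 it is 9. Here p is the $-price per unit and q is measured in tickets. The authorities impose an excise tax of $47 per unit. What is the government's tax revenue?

$107.43

Demand slope = (38 − 58)/(9 − 4) = −4, so p = 74 − 4q.
Supply slope = (61.5 − 29)/(9 − 4) = 6.5, so p = 3 + 6.5q.
Competitive equilibrium: 74 − 4q = 3 + 6.5q → q* = 6.7619, p* = 46.9524.
With the tax, the buyer price exceeds the seller price by 47: (74 − 4q) − (3 + 6.5q) = 47 → q' = 2.2857.
Tax revenue = 47 × 2.2857 = $107.43.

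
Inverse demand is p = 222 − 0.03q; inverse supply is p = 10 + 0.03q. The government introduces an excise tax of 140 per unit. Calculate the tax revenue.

Competitive equilibrium: 222 − 0.03q = 10 + 0.03q → q* = 3533.3333, p* = 116.
With the tax, the buyer price exceeds the seller price by 140: (222 − 0.03q) − (10 + 0.03q) = 140 → q' = 1200.
Tax revenue = 140 × 1200 = 168000.

168000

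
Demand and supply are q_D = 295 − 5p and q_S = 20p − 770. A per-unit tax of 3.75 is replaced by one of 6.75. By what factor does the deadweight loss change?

In inverse form: demand p = 59 − 0.2q, supply p = 38.5 + 0.05q.
Competitive equilibrium: 59 − 0.2q = 38.5 + 0.05q → q* = 82, p* = 42.6.
For a per-unit tax t: Δq = t/0.25, so DWL = ½·t·(t/0.25) = t²/0.5.
At t = 3.75: DWL = 28.125. At t = 6.75: DWL = 91.125.
Ratio = (6.75/3.75)² = 3.24.

3.24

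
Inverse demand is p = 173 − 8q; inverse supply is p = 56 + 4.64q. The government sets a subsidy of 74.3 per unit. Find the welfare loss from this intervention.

Competitive equilibrium: 173 − 8q = 56 + 4.64q → q* = 9.25633, p* = 98.94937.
The subsidy lowers effective supply by 74.3: p = 4.64q − 18.3.
New quantity: 173 − 8q = 4.64q − 18.3 → q' = 15.13449.
Overproduction Δq = 15.13449 − 9.25633 = 5.87816; wedge = subsidy = 74.3.
Deadweight loss = ½ × 5.87816 × 74.3 = 218.37.

218.37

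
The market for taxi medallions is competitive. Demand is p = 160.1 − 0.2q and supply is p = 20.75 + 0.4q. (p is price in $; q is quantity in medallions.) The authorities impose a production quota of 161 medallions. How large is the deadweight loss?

$1522.97

Competitive equilibrium: 160.1 − 0.2q = 20.75 + 0.4q → q* = 232.25, p* = 113.65.
At q = 161: demand price = 160.1 − 0.2·161 = 127.9; supply price = 20.75 + 0.4·161 = 85.15.
Δq = 232.25 − 161 = 71.25; wedge = 127.9 − 85.15 = 42.75.
Welfare loss = ½ × 71.25 × 42.75 = $1522.97.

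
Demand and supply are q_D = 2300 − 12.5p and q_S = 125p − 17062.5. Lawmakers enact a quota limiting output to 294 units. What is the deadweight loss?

In inverse form: demand p = 184 − 0.08q, supply p = 136.5 + 0.008q.
Competitive equilibrium: 184 − 0.08q = 136.5 + 0.008q → q* = 539.7727, p* = 140.8182.
At q = 294: demand price = 184 − 0.08·294 = 160.48; supply price = 136.5 + 0.008·294 = 138.852.
Δq = 539.7727 − 294 = 245.7727; wedge = 160.48 − 138.852 = 21.628.
The triangle = ½ × 245.7727 × 21.628 = 2657.79.

2657.79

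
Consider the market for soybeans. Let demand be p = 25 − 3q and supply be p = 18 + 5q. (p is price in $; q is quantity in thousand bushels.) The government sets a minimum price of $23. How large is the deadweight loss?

Competitive equilibrium: 25 − 3q = 18 + 5q → q* = 0.875, p* = 22.375.
At the floor p = 23, quantity demanded = (25 − 23)/3 = 0.6667.
Sellers' marginal cost at q' = 0.6667: 18 + 5·0.6667 = 21.3335.
Δq = 0.875 − 0.6667 = 0.2083; wedge = 23 − 21.3335 = 1.6665.
DWL = ½ × 0.2083 × 1.6665 = $0.17 thousand.

$0.17 thousand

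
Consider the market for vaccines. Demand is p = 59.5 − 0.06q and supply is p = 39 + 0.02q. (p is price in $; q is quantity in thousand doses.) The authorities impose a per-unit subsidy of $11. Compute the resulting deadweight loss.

Competitive equilibrium: 59.5 − 0.06q = 39 + 0.02q → q* = 256.25, p* = 44.125.
The subsidy lowers effective supply by 11: p = 28 + 0.02q.
New quantity: 59.5 − 0.06q = 28 + 0.02q → q' = 393.75.
Overproduction Δq = 393.75 − 256.25 = 137.5; wedge = subsidy = 11.
DWL = ½ × 137.5 × 11 = $756.25 thousand.

$756.25 thousand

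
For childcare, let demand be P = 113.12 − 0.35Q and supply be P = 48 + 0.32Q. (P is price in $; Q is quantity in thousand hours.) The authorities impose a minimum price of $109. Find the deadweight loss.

$2444.50 thousand

Competitive equilibrium: 113.12 − 0.35Q = 48 + 0.32Q → Q* = 97.194, P* = 79.1021.
At the floor P = 109, quantity demanded = (113.12 − 109)/0.35 = 11.7714.
Sellers' marginal cost at Q' = 11.7714: 48 + 0.32·11.7714 = 51.7668.
ΔQ = 97.194 − 11.7714 = 85.4226; wedge = 109 − 51.7668 = 57.2332.
The triangle = ½ × 85.4226 × 57.2332 = $2444.50 thousand.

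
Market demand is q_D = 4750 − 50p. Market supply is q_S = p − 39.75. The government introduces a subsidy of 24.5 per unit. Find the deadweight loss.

In inverse form: demand p = 95 − 0.02q, supply p = 39.75 + q.
Competitive equilibrium: 95 − 0.02q = 39.75 + q → q* = 54.1667, p* = 93.9167.
The subsidy lowers effective supply by 24.5: p = 15.25 + q.
New quantity: 95 − 0.02q = 15.25 + q → q' = 78.1863.
Overproduction Δq = 78.1863 − 54.1667 = 24.0196; wedge = subsidy = 24.5.
The triangle = ½ × 24.0196 × 24.5 = 294.24.

294.24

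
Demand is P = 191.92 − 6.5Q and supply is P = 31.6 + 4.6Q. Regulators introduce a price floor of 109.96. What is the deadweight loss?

18.67

Competitive equilibrium: 191.92 − 6.5Q = 31.6 + 4.6Q → Q* = 14.4432, P* = 98.0389.
At the floor P = 109.96, quantity demanded = (191.92 − 109.96)/6.5 = 12.6092.
Sellers' marginal cost at Q' = 12.6092: 31.6 + 4.6·12.6092 = 89.6023.
ΔQ = 14.4432 − 12.6092 = 1.834; wedge = 109.96 − 89.6023 = 20.3577.
Deadweight loss = ½ × 1.834 × 20.3577 = 18.67.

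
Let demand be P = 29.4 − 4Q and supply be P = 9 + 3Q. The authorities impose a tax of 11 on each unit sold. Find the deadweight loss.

Competitive equilibrium: 29.4 − 4Q = 9 + 3Q → Q* = 2.9143, P* = 17.7429.
With the tax, the buyer price exceeds the seller price by 11: (29.4 − 4Q) − (9 + 3Q) = 11 → Q' = 1.3429.
ΔQ = 2.9143 − 1.3429 = 1.5714; the wedge equals the tax, 11.
Welfare loss = ½ × 1.5714 × 11 = 8.64.

8.64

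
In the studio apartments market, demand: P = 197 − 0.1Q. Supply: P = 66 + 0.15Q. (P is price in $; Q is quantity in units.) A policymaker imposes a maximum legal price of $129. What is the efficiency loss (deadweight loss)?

Competitive equilibrium: 197 − 0.1Q = 66 + 0.15Q → Q* = 524, P* = 144.6.
At the ceiling P = 129, quantity supplied = (129 − 66)/0.15 = 420.
Willingness to pay at Q' = 420: 197 − 0.1·420 = 155.
ΔQ = 524 − 420 = 104; wedge = 155 − 129 = 26.
The triangle = ½ × 104 × 26 = $1352.

$1352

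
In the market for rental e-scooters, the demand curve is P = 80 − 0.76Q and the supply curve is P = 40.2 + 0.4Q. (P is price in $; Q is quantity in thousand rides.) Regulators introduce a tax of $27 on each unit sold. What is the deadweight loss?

$314.22 thousand

Competitive equilibrium: 80 − 0.76Q = 40.2 + 0.4Q → Q* = 34.3103, P* = 53.9241.
With the tax, the buyer price exceeds the seller price by 27: (80 − 0.76Q) − (40.2 + 0.4Q) = 27 → Q' = 11.0345.
ΔQ = 34.3103 − 11.0345 = 23.2758; the wedge equals the tax, 27.
The triangle = ½ × 23.2758 × 27 = $314.22 thousand.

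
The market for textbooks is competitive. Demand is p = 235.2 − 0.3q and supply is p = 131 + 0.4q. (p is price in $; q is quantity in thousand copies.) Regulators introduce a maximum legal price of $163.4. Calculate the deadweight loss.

Competitive equilibrium: 235.2 − 0.3q = 131 + 0.4q → q* = 148.8571, p* = 190.5429.
At the ceiling p = 163.4, quantity supplied = (163.4 − 131)/0.4 = 81.
Willingness to pay at q' = 81: 235.2 − 0.3·81 = 210.9.
Δq = 148.8571 − 81 = 67.8571; wedge = 210.9 − 163.4 = 47.5.
Deadweight loss = ½ × 67.8571 × 47.5 = $1611.61 thousand.

$1611.61 thousand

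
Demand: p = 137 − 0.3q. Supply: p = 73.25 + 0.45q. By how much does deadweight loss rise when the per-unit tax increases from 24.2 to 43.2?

853.73

Competitive equilibrium: 137 − 0.3q = 73.25 + 0.45q → q* = 85, p* = 111.5.
For a per-unit tax t: Δq = t/0.75, so DWL = ½·t·(t/0.75) = t²/1.5.
At t = 24.2: DWL = 390.427. At t = 43.2: DWL = 1244.16.
Increase = 1244.16 − 390.427 = 853.73.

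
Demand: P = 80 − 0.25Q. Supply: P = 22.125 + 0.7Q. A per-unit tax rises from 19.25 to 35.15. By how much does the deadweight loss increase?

Competitive equilibrium: 80 − 0.25Q = 22.125 + 0.7Q → Q* = 60.9211, P* = 64.7697.
For a per-unit tax t: ΔQ = t/0.95, so DWL = ½·t·(t/0.95) = t²/1.9.
At t = 19.25: DWL = 195.033. At t = 35.15: DWL = 650.275.
Increase = 650.275 − 195.033 = 455.24.

455.24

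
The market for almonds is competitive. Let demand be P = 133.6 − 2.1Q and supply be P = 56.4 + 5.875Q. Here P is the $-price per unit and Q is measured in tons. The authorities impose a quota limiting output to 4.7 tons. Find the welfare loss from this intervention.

$98.90

Competitive equilibrium: 133.6 − 2.1Q = 56.4 + 5.875Q → Q* = 9.6803, P* = 113.2715.
At Q = 4.7: demand price = 133.6 − 2.1·4.7 = 123.73; supply price = 56.4 + 5.875·4.7 = 84.0125.
ΔQ = 9.6803 − 4.7 = 4.9803; wedge = 123.73 − 84.0125 = 39.7175.
Welfare loss = ½ × 4.9803 × 39.7175 = $98.90.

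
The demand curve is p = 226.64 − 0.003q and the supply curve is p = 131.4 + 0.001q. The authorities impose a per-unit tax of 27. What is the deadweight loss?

Competitive equilibrium: 226.64 − 0.003q = 131.4 + 0.001q → q* = 23810, p* = 155.21.
With the tax, the buyer price exceeds the seller price by 27: (226.64 − 0.003q) − (131.4 + 0.001q) = 27 → q' = 17060.
Δq = 23810 − 17060 = 6750; the wedge equals the tax, 27.
DWL = ½ × 6750 × 27 = 91125.

91125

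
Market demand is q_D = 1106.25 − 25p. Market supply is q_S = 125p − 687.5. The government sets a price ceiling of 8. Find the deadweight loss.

5875.65

In inverse form: demand p = 44.25 − 0.04q, supply p = 5.5 + 0.008q.
Competitive equilibrium: 44.25 − 0.04q = 5.5 + 0.008q → q* = 807.2917, p* = 11.9583.
At the ceiling p = 8, quantity supplied = (8 − 5.5)/0.008 = 312.5.
Willingness to pay at q' = 312.5: 44.25 − 0.04·312.5 = 31.75.
Δq = 807.2917 − 312.5 = 494.7917; wedge = 31.75 − 8 = 23.75.
DWL = ½ × 494.7917 × 23.75 = 5875.65.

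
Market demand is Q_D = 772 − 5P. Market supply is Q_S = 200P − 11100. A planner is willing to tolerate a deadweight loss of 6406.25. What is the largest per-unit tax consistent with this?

In inverse form: demand P = 154.4 − 0.2Q, supply P = 55.5 + 0.005Q.
Competitive equilibrium: 154.4 − 0.2Q = 55.5 + 0.005Q → Q* = 482.439, P* = 57.9122.
A tax t gives ΔQ = t/0.205 and wedge t, so DWL = t²/0.41.
t²/0.41 = 6406.25 → t² = 2626.5625 → t = 51.25.

51.25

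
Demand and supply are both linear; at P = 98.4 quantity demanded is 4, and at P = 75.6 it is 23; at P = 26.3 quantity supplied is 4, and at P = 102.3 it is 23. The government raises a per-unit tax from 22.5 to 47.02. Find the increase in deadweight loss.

Demand slope = (75.6 − 98.4)/(23 − 4) = −1.2, so P = 103.2 − 1.2Q.
Supply slope = (102.3 − 26.3)/(23 − 4) = 4, so P = 10.3 + 4Q.
Competitive equilibrium: 103.2 − 1.2Q = 10.3 + 4Q → Q* = 17.8654, P* = 81.7615.
For a per-unit tax t: ΔQ = t/5.2, so DWL = ½·t·(t/5.2) = t²/10.4.
At t = 22.5: DWL = 48.678. At t = 47.02: DWL = 212.585.
Increase = 212.585 − 48.678 = 163.91.

163.91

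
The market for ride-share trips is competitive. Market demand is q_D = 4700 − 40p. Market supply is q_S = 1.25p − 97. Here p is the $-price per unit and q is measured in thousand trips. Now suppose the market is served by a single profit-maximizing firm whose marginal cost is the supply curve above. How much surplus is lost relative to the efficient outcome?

$0.83 thousand

In inverse form: demand p = 117.5 − 0.025q, supply p = 77.6 + 0.8q.
Competitive equilibrium: 117.5 − 0.025q = 77.6 + 0.8q → q* = 48.3636, p* = 116.2909.
Marginal revenue: MR = 117.5 − 0.05q. Set MR = MC: 117.5 − 0.05q = 77.6 + 0.8q → q_m = 46.9412.
Price p_m = 117.5 − 0.025·46.9412 = 116.3265; MC(q_m) = 77.6 + 0.8·46.9412 = 115.153.
Competitive q* = 48.3636, so Δq = 1.4224; wedge = 116.3265 − 115.153 = 1.1735.
Welfare loss = ½ × 1.4224 × 1.1735 = $0.83 thousand.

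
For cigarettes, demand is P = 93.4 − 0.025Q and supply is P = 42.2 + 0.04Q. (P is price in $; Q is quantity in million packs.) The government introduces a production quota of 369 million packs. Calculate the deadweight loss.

Competitive equilibrium: 93.4 − 0.025Q = 42.2 + 0.04Q → Q* = 787.6923, P* = 73.7077.
At Q = 369: demand price = 93.4 − 0.025·369 = 84.175; supply price = 42.2 + 0.04·369 = 56.96.
ΔQ = 787.6923 − 369 = 418.6923; wedge = 84.175 − 56.96 = 27.215.
The triangle = ½ × 418.6923 × 27.215 = $5697.36 million.

$5697.36 million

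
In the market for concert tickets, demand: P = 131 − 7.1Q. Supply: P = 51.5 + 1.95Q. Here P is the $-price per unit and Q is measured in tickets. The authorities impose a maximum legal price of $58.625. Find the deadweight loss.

$119.12

Competitive equilibrium: 131 − 7.1Q = 51.5 + 1.95Q → Q* = 8.7845, P* = 68.6298.
At the ceiling P = 58.625, quantity supplied = (58.625 − 51.5)/1.95 = 3.6538.
Willingness to pay at Q' = 3.6538: 131 − 7.1·3.6538 = 105.058.
ΔQ = 8.7845 − 3.6538 = 5.1307; wedge = 105.058 − 58.625 = 46.433.
DWL = ½ × 5.1307 × 46.433 = $119.12.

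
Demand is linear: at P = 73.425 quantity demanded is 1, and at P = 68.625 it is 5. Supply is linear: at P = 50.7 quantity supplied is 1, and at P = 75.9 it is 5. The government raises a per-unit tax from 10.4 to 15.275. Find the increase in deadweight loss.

Demand slope = (68.625 − 73.425)/(5 − 1) = −1.2, so P = 74.625 − 1.2Q.
Supply slope = (75.9 − 50.7)/(5 − 1) = 6.3, so P = 44.4 + 6.3Q.
Competitive equilibrium: 74.625 − 1.2Q = 44.4 + 6.3Q → Q* = 4.03, P* = 69.789.
For a per-unit tax t: ΔQ = t/7.5, so DWL = ½·t·(t/7.5) = t²/15.
At t = 10.4: DWL = 7.211. At t = 15.275: DWL = 15.555.
Increase = 15.555 − 7.211 = 8.34.

8.34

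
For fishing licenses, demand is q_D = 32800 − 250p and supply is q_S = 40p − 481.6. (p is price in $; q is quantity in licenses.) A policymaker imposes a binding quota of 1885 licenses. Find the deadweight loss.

$71717.33

In inverse form: demand p = 131.2 − 0.004q, supply p = 12.04 + 0.025q.
Competitive equilibrium: 131.2 − 0.004q = 12.04 + 0.025q → q* = 4108.9655, p* = 114.7641.
At q = 1885: demand price = 131.2 − 0.004·1885 = 123.66; supply price = 12.04 + 0.025·1885 = 59.165.
Δq = 4108.9655 − 1885 = 2223.9655; wedge = 123.66 − 59.165 = 64.495.
Deadweight loss = ½ × 2223.9655 × 64.495 = $71717.33.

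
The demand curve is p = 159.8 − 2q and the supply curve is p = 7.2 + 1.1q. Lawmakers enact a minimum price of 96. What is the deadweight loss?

465.28

Competitive equilibrium: 159.8 − 2q = 7.2 + 1.1q → q* = 49.2258, p* = 61.3484.
At the floor p = 96, quantity demanded = (159.8 − 96)/2 = 31.9.
Sellers' marginal cost at q' = 31.9: 7.2 + 1.1·31.9 = 42.29.
Δq = 49.2258 − 31.9 = 17.3258; wedge = 96 − 42.29 = 53.71.
The triangle = ½ × 17.3258 × 53.71 = 465.28.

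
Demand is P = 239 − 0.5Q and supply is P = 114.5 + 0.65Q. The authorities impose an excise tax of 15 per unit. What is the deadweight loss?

97.83

Competitive equilibrium: 239 − 0.5Q = 114.5 + 0.65Q → Q* = 108.2609, P* = 184.8696.
With the tax, the buyer price exceeds the seller price by 15: (239 − 0.5Q) − (114.5 + 0.65Q) = 15 → Q' = 95.2174.
ΔQ = 108.2609 − 95.2174 = 13.0435; the wedge equals the tax, 15.
The triangle = ½ × 13.0435 × 15 = 97.83.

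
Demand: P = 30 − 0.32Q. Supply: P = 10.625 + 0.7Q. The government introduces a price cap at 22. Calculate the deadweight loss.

3.84

Competitive equilibrium: 30 − 0.32Q = 10.625 + 0.7Q → Q* = 18.9951, P* = 23.9216.
At the ceiling P = 22, quantity supplied = (22 − 10.625)/0.7 = 16.25.
Willingness to pay at Q' = 16.25: 30 − 0.32·16.25 = 24.8.
ΔQ = 18.9951 − 16.25 = 2.7451; wedge = 24.8 − 22 = 2.8.
The triangle = ½ × 2.7451 × 2.8 = 3.84.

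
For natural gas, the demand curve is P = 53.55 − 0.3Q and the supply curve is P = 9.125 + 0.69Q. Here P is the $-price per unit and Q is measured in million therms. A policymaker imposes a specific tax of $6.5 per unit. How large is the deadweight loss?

Competitive equilibrium: 53.55 − 0.3Q = 9.125 + 0.69Q → Q* = 44.8737, P* = 40.0879.
With the tax, the buyer price exceeds the seller price by 6.5: (53.55 − 0.3Q) − (9.125 + 0.69Q) = 6.5 → Q' = 38.3081.
ΔQ = 44.8737 − 38.3081 = 6.5656; the wedge equals the tax, 6.5.
Welfare loss = ½ × 6.5656 × 6.5 = $21.34 million.

$21.34 million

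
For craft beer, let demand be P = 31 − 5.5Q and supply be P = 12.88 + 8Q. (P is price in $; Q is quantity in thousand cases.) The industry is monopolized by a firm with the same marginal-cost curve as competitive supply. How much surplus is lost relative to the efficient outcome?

$1.02 thousand

Competitive equilibrium: 31 − 5.5Q = 12.88 + 8Q → Q* = 1.3422, P* = 23.6178.
Marginal revenue: MR = 31 − 11Q. Set MR = MC: 31 − 11Q = 12.88 + 8Q → Q_m = 0.9537.
Price P_m = 31 − 5.5·0.9537 = 25.7547; MC(Q_m) = 12.88 + 8·0.9537 = 20.5096.
Competitive Q* = 1.3422, so ΔQ = 0.3885; wedge = 25.7547 − 20.5096 = 5.2451.
The triangle = ½ × 0.3885 × 5.2451 = $1.02 thousand.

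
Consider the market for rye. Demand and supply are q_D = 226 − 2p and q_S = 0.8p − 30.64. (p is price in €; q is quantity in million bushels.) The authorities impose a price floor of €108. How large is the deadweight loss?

In inverse form: demand p = 113 − 0.5q, supply p = 38.3 + 1.25q.
Competitive equilibrium: 113 − 0.5q = 38.3 + 1.25q → q* = 42.6857, p* = 91.6571.
At the floor p = 108, quantity demanded = (113 − 108)/0.5 = 10.
Sellers' marginal cost at q' = 10: 38.3 + 1.25·10 = 50.8.
Δq = 42.6857 − 10 = 32.6857; wedge = 108 − 50.8 = 57.2.
Deadweight loss = ½ × 32.6857 × 57.2 = €934.81 million.

€934.81 million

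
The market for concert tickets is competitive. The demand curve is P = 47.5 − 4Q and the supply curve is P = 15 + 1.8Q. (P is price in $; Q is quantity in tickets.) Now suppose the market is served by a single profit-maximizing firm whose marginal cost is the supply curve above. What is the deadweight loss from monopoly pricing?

Competitive equilibrium: 47.5 − 4Q = 15 + 1.8Q → Q* = 5.6034, P* = 25.0862.
Marginal revenue: MR = 47.5 − 8Q. Set MR = MC: 47.5 − 8Q = 15 + 1.8Q → Q_m = 3.3163.
Price P_m = 47.5 − 4·3.3163 = 34.2348; MC(Q_m) = 15 + 1.8·3.3163 = 20.9693.
Competitive Q* = 5.6034, so ΔQ = 2.2871; wedge = 34.2348 − 20.9693 = 13.2655.
Deadweight loss = ½ × 2.2871 × 13.2655 = $15.17.

$15.17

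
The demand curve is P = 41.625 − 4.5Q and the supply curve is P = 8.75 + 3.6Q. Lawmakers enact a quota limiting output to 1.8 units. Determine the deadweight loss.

Competitive equilibrium: 41.625 − 4.5Q = 8.75 + 3.6Q → Q* = 4.0586, P* = 23.3611.
At Q = 1.8: demand price = 41.625 − 4.5·1.8 = 33.525; supply price = 8.75 + 3.6·1.8 = 15.23.
ΔQ = 4.0586 − 1.8 = 2.2586; wedge = 33.525 − 15.23 = 18.295.
Deadweight loss = ½ × 2.2586 × 18.295 = 20.66.

20.66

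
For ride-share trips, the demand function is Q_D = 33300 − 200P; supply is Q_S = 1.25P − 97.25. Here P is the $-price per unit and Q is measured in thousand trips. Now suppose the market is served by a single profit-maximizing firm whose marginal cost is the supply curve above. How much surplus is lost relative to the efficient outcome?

In inverse form: demand P = 166.5 − 0.005Q, supply P = 77.8 + 0.8Q.
Competitive equilibrium: 166.5 − 0.005Q = 77.8 + 0.8Q → Q* = 110.1863, P* = 165.9491.
Marginal revenue: MR = 166.5 − 0.01Q. Set MR = MC: 166.5 − 0.01Q = 77.8 + 0.8Q → Q_m = 109.5062.
Price P_m = 166.5 − 0.005·109.5062 = 165.9525; MC(Q_m) = 77.8 + 0.8·109.5062 = 165.405.
Competitive Q* = 110.1863, so ΔQ = 0.6801; wedge = 165.9525 − 165.405 = 0.5475.
The triangle = ½ × 0.6801 × 0.5475 = $0.19 thousand.

$0.19 thousand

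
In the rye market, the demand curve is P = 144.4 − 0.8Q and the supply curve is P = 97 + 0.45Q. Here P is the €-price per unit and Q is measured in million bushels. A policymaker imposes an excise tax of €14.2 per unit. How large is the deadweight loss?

Competitive equilibrium: 144.4 − 0.8Q = 97 + 0.45Q → Q* = 37.92, P* = 114.064.
With the tax, the buyer price exceeds the seller price by 14.2: (144.4 − 0.8Q) − (97 + 0.45Q) = 14.2 → Q' = 26.56.
ΔQ = 37.92 − 26.56 = 11.36; the wedge equals the tax, 14.2.
Welfare loss = ½ × 11.36 × 14.2 = €80.656 million.

€80.656 million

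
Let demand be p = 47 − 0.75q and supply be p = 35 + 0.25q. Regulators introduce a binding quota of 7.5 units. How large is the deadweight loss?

10.125

Competitive equilibrium: 47 − 0.75q = 35 + 0.25q → q* = 12, p* = 38.
At q = 7.5: demand price = 47 − 0.75·7.5 = 41.375; supply price = 35 + 0.25·7.5 = 36.875.
Δq = 12 − 7.5 = 4.5; wedge = 41.375 − 36.875 = 4.5.
Deadweight loss = ½ × 4.5 × 4.5 = 10.125.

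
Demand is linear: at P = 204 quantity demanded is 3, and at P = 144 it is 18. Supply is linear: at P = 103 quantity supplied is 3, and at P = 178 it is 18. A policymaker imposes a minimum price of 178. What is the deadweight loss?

Demand slope = (144 − 204)/(18 − 3) = −4, so P = 216 − 4Q.
Supply slope = (178 − 103)/(18 − 3) = 5, so P = 88 + 5Q.
Competitive equilibrium: 216 − 4Q = 88 + 5Q → Q* = 14.2222, P* = 159.1111.
At the floor P = 178, quantity demanded = (216 − 178)/4 = 9.5.
Sellers' marginal cost at Q' = 9.5: 88 + 5·9.5 = 135.5.
ΔQ = 14.2222 − 9.5 = 4.7222; wedge = 178 − 135.5 = 42.5.
Deadweight loss = ½ × 4.7222 × 42.5 = 100.35.

100.35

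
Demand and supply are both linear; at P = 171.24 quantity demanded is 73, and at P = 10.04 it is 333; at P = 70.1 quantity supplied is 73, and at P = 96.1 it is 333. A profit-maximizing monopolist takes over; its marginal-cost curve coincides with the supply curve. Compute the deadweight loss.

Demand slope = (10.04 − 171.24)/(333 − 73) = −0.62, so P = 216.5 − 0.62Q.
Supply slope = (96.1 − 70.1)/(333 − 73) = 0.1, so P = 62.8 + 0.1Q.
Competitive equilibrium: 216.5 − 0.62Q = 62.8 + 0.1Q → Q* = 213.47222, P* = 84.14722.
Marginal revenue: MR = 216.5 − 1.24Q. Set MR = MC: 216.5 − 1.24Q = 62.8 + 0.1Q → Q_m = 114.70149.
Price P_m = 216.5 − 0.62·114.70149 = 145.38508; MC(Q_m) = 62.8 + 0.1·114.70149 = 74.27015.
Competitive Q* = 213.47222, so ΔQ = 98.77073; wedge = 145.38508 − 74.27015 = 71.11493.
DWL = ½ × 98.77073 × 71.11493 = 3512.04.

3512.04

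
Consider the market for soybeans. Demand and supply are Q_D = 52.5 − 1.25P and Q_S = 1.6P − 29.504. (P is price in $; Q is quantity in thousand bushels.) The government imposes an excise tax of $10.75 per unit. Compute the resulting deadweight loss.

In inverse form: demand P = 42 − 0.8Q, supply P = 18.44 + 0.625Q.
Competitive equilibrium: 42 − 0.8Q = 18.44 + 0.625Q → Q* = 16.5333, P* = 28.7733.
With the tax, the buyer price exceeds the seller price by 10.75: (42 − 0.8Q) − (18.44 + 0.625Q) = 10.75 → Q' = 8.9895.
ΔQ = 16.5333 − 8.9895 = 7.5438; the wedge equals the tax, 10.75.
DWL = ½ × 7.5438 × 10.75 = $40.55 thousand.

$40.55 thousand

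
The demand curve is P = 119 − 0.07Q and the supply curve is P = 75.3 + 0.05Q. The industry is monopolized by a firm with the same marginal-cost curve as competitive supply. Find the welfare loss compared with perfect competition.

1080.04

Competitive equilibrium: 119 − 0.07Q = 75.3 + 0.05Q → Q* = 364.1667, P* = 93.5083.
Marginal revenue: MR = 119 − 0.14Q. Set MR = MC: 119 − 0.14Q = 75.3 + 0.05Q → Q_m = 230.
Price P_m = 119 − 0.07·230 = 102.9; MC(Q_m) = 75.3 + 0.05·230 = 86.8.
Competitive Q* = 364.1667, so ΔQ = 134.1667; wedge = 102.9 − 86.8 = 16.1.
Deadweight loss = ½ × 134.1667 × 16.1 = 1080.04.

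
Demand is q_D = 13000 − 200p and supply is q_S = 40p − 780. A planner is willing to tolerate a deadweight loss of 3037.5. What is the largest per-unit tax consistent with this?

In inverse form: demand p = 65 − 0.005q, supply p = 19.5 + 0.025q.
Competitive equilibrium: 65 − 0.005q = 19.5 + 0.025q → q* = 1516.6667, p* = 57.4167.
A tax t gives Δq = t/0.03 and wedge t, so DWL = t²/0.06.
t²/0.06 = 3037.5 → t² = 182.25 → t = 13.5.

13.5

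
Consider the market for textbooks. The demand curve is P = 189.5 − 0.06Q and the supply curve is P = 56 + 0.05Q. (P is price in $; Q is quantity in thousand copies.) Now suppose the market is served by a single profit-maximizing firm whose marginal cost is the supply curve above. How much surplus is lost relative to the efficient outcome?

$10091.24 thousand

Competitive equilibrium: 189.5 − 0.06Q = 56 + 0.05Q → Q* = 1213.63636, P* = 116.68182.
Marginal revenue: MR = 189.5 − 0.12Q. Set MR = MC: 189.5 − 0.12Q = 56 + 0.05Q → Q_m = 785.29412.
Price P_m = 189.5 − 0.06·785.29412 = 142.38235; MC(Q_m) = 56 + 0.05·785.29412 = 95.26471.
Competitive Q* = 1213.63636, so ΔQ = 428.34224; wedge = 142.38235 − 95.26471 = 47.11764.
DWL = ½ × 428.34224 × 47.11764 = $10091.24 thousand.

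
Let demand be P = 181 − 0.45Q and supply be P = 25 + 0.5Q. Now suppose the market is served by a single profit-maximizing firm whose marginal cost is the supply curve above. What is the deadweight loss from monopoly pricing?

1323.32

Competitive equilibrium: 181 − 0.45Q = 25 + 0.5Q → Q* = 164.2105, P* = 107.1053.
Marginal revenue: MR = 181 − 0.9Q. Set MR = MC: 181 − 0.9Q = 25 + 0.5Q → Q_m = 111.4286.
Price P_m = 181 − 0.45·111.4286 = 130.8571; MC(Q_m) = 25 + 0.5·111.4286 = 80.7143.
Competitive Q* = 164.2105, so ΔQ = 52.7819; wedge = 130.8571 − 80.7143 = 50.1428.
Welfare loss = ½ × 52.7819 × 50.1428 = 1323.32.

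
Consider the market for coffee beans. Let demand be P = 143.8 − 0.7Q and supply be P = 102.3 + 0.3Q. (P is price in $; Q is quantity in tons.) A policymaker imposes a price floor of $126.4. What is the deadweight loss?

$138.49

Competitive equilibrium: 143.8 − 0.7Q = 102.3 + 0.3Q → Q* = 41.5, P* = 114.75.
At the floor P = 126.4, quantity demanded = (143.8 − 126.4)/0.7 = 24.8571.
Sellers' marginal cost at Q' = 24.8571: 102.3 + 0.3·24.8571 = 109.7571.
ΔQ = 41.5 − 24.8571 = 16.6429; wedge = 126.4 − 109.7571 = 16.6429.
The triangle = ½ × 16.6429 × 16.6429 = $138.49.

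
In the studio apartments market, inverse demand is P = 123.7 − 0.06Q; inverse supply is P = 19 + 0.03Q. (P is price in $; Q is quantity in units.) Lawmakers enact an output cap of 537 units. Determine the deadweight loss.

Competitive equilibrium: 123.7 − 0.06Q = 19 + 0.03Q → Q* = 1163.33333, P* = 53.9.
At Q = 537: demand price = 123.7 − 0.06·537 = 91.48; supply price = 19 + 0.03·537 = 35.11.
ΔQ = 1163.33333 − 537 = 626.33333; wedge = 91.48 − 35.11 = 56.37.
Welfare loss = ½ × 626.33333 × 56.37 = $17653.205.

$17653.205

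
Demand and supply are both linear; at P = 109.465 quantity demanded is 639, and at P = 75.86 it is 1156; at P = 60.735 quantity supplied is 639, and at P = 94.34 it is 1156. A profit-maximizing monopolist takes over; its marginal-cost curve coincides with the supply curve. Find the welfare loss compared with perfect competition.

7423.61

Demand slope = (75.86 − 109.465)/(1156 − 639) = −0.065, so P = 151 − 0.065Q.
Supply slope = (94.34 − 60.735)/(1156 − 639) = 0.065, so P = 19.2 + 0.065Q.
Competitive equilibrium: 151 − 0.065Q = 19.2 + 0.065Q → Q* = 1013.84615, P* = 85.1.
Marginal revenue: MR = 151 − 0.13Q. Set MR = MC: 151 − 0.13Q = 19.2 + 0.065Q → Q_m = 675.89744.
Price P_m = 151 − 0.065·675.89744 = 107.06667; MC(Q_m) = 19.2 + 0.065·675.89744 = 63.13333.
Competitive Q* = 1013.84615, so ΔQ = 337.94871; wedge = 107.06667 − 63.13333 = 43.93334.
DWL = ½ × 337.94871 × 43.93334 = 7423.61.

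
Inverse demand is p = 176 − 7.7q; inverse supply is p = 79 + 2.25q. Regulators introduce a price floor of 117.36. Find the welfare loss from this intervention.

Competitive equilibrium: 176 − 7.7q = 79 + 2.25q → q* = 9.7487, p* = 100.9347.
At the floor p = 117.36, quantity demanded = (176 − 117.36)/7.7 = 7.6156.
Sellers' marginal cost at q' = 7.6156: 79 + 2.25·7.6156 = 96.1351.
Δq = 9.7487 − 7.6156 = 2.1331; wedge = 117.36 − 96.1351 = 21.2249.
The triangle = ½ × 2.1331 × 21.2249 = 22.64.

22.64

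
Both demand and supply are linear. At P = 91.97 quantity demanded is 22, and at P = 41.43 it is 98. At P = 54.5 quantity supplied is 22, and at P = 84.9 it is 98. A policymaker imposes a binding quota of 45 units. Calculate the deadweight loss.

79.04

Demand slope = (41.43 − 91.97)/(98 − 22) = −0.665, so P = 106.6 − 0.665Q.
Supply slope = (84.9 − 54.5)/(98 − 22) = 0.4, so P = 45.7 + 0.4Q.
Competitive equilibrium: 106.6 − 0.665Q = 45.7 + 0.4Q → Q* = 57.1831, P* = 68.5732.
At Q = 45: demand price = 106.6 − 0.665·45 = 76.675; supply price = 45.7 + 0.4·45 = 63.7.
ΔQ = 57.1831 − 45 = 12.1831; wedge = 76.675 − 63.7 = 12.975.
Welfare loss = ½ × 12.1831 × 12.975 = 79.04.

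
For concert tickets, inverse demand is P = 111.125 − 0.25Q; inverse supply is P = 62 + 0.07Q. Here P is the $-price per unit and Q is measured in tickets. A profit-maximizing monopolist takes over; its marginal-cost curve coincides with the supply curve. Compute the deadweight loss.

$725.36

Competitive equilibrium: 111.125 − 0.25Q = 62 + 0.07Q → Q* = 153.5156, P* = 72.7461.
Marginal revenue: MR = 111.125 − 0.5Q. Set MR = MC: 111.125 − 0.5Q = 62 + 0.07Q → Q_m = 86.1842.
Price P_m = 111.125 − 0.25·86.1842 = 89.579; MC(Q_m) = 62 + 0.07·86.1842 = 68.0329.
Competitive Q* = 153.5156, so ΔQ = 67.3314; wedge = 89.579 − 68.0329 = 21.5461.
Deadweight loss = ½ × 67.3314 × 21.5461 = $725.36.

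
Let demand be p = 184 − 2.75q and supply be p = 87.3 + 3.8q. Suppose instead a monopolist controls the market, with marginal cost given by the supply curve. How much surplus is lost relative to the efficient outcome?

Competitive equilibrium: 184 − 2.75q = 87.3 + 3.8q → q* = 14.76336, p* = 143.40076.
Marginal revenue: MR = 184 − 5.5q. Set MR = MC: 184 − 5.5q = 87.3 + 3.8q → q_m = 10.39785.
Price p_m = 184 − 2.75·10.39785 = 155.40591; MC(q_m) = 87.3 + 3.8·10.39785 = 126.81183.
Competitive q* = 14.76336, so Δq = 4.36551; wedge = 155.40591 − 126.81183 = 28.59408.
Welfare loss = ½ × 4.36551 × 28.59408 = 62.41.

62.41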